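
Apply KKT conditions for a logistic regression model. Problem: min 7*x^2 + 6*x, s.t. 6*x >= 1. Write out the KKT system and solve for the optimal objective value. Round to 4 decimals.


Step 1: Try lambda = 0 (constraint inactive).
x_unc = -6/(2*7) = -0.4286
Check: 6*-0.4286 = -2.5716 < 1 -- violated!
Step 2: Constraint must be active: 6*x = 1
x* = 1/6 = 0.1667 (rounded; the exact value 1/6 is used below)
lambda = (2*7*(1/6) + 6)/6 = 1.3889
Step 3: Compute optimal value.
f(x*) = 7*(1/6)^2 + 6*(1/6) = 1.1944


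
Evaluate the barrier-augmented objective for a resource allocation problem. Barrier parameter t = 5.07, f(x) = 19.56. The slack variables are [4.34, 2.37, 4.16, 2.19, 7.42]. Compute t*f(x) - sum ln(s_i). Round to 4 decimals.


Step 1: Compute log-barrier.
ln values: [1.4679, 0.8629, 1.4255, 0.7839, 2.0042]
phi = -(1.4679 + 0.8629 + 1.4255 + 0.7839 + 2.0042) = -6.5444
Step 2: Compute augmented objective.
t*f(x) = 5.07*19.56 = 99.1692
Total = 99.1692 - 6.5444 = 92.6248


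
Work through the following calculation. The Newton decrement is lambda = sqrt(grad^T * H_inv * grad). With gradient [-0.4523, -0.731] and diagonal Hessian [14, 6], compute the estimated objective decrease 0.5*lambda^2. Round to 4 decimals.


Step 1: H is diagonal, so H^(-1) * g = [-0.0323, -0.1218].
Step 2: g^T H^(-1) g = sum_i g_i^2 / H_ii
  = (-0.4523)^2/14 + (-0.731)^2/6
  = 0.0146 + 0.0891 = 0.1037
Step 3: Objective decrease = 0.5 * g^T H^(-1) g = 0.0518


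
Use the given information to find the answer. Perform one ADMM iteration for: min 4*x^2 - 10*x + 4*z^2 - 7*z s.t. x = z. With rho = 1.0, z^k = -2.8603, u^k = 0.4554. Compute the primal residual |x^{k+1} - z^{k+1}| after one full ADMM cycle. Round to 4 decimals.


ADMM iteration with rho = 1.0, z^k = -2.8603, u^k = 0.4554
Step 1: x-update.
Minimize 4*x^2 - 10*x + (1.0/2)*(x + 2.8603 + 0.4554)^2
FOC: (2*4 + 1.0)*x = 10 + 1.0*(-2.8603 - 0.4554)
x^{k+1} = 0.7427
Step 2: z-update.
Minimize 4*z^2 - 7*z + (1.0/2)*(0.7427 - z + 0.4554)^2
FOC: (2*4 + 1.0)*z = 7 + 1.0*(0.7427 + 0.4554)
z^{k+1} = 0.9109
Step 3: u-update.
u^{k+1} = 0.4554 + 0.7427 - 0.9109 = 0.2872
Step 4: Primal residual = |0.7427 - 0.9109| = 0.1682


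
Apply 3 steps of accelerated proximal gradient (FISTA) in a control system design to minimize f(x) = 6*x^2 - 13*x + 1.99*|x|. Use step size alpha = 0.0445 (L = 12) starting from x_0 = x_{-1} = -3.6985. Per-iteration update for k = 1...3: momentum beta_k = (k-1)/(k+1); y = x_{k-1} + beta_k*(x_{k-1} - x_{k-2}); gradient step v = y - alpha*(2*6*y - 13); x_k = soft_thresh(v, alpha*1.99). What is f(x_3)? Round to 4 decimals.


FISTA on f(x) = 6*x^2 - 13*x + 1.99*|x|
L = 12, alpha = 0.0445
Iteration 1: beta = 0.0, y = -3.6985 + 0.0*(-3.6985 + 3.6985) = -3.6985
  grad(y) = -57.382, v = y - alpha*grad = -1.145
  prox(v) = soft_thresh(-1.145, 0.0886) = -1.0564
Iteration 2: beta = 0.3333, y = -1.0564 + 0.3333*(-1.0564 + 3.6985) = -0.1758
  grad(y) = -15.1091, v = y - alpha*grad = 0.4966
  prox(v) = soft_thresh(0.4966, 0.0886) = 0.408
Iteration 3: beta = 0.5, y = 0.408 + 0.5*(0.408 + 1.0564) = 1.1403
  grad(y) = 0.6834, v = y - alpha*grad = 1.1099
  prox(v) = soft_thresh(1.1099, 0.0886) = 1.0213
f(x_3) = 6*1.0213^2 - 13*1.0213 + 1.99*|1.0213| = -4.9862


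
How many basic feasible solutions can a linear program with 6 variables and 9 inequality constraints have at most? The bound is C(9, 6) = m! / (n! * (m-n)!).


Each vertex corresponds to some choice of n active constraints out of m, so the number of vertices is at most C(m, n) = m! / (n!(m-n)!).
m = 9, n = 6
Numerator: 9 * 8 * 7 * 6 * 5 * 4
Denominator: 6! = 720
C(9, 6) = 84


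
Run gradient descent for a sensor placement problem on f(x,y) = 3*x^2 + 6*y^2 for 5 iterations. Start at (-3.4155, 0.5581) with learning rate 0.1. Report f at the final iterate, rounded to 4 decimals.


Gradient descent on f(x,y) = 3*x^2 + 6*y^2.
Starting point: (-3.4155, 0.5581), alpha = 0.1
Step 1: grad_x = 2*3*-3.4155 = -20.493, grad_y = 2*6*0.5581 = 6.6972
  x_1 = -3.4155 - 0.1*-20.493 = -1.3662
  y_1 = 0.5581 - 0.1*6.6972 = -0.1116
Step 2: grad_x = 2*3*-1.3662 = -8.1972, grad_y = 2*6*-0.1116 = -1.3394
  x_2 = -1.3662 - 0.1*-8.1972 = -0.5465
  y_2 = -0.1116 - 0.1*-1.3394 = 0.0223
Step 3: grad_x = 2*3*-0.5465 = -3.2789, grad_y = 2*6*0.0223 = 0.2679
  x_3 = -0.5465 - 0.1*-3.2789 = -0.2186
  y_3 = 0.0223 - 0.1*0.2679 = -0.0045
Step 4: grad_x = 2*3*-0.2186 = -1.3116, grad_y = 2*6*-0.0045 = -0.0536
  x_4 = -0.2186 - 0.1*-1.3116 = -0.0874
  y_4 = -0.0045 - 0.1*-0.0536 = 0.0009
Step 5: grad_x = 2*3*-0.0874 = -0.5246, grad_y = 2*6*0.0009 = 0.0107
  x_5 = -0.0874 - 0.1*-0.5246 = -0.035
  y_5 = 0.0009 - 0.1*0.0107 = -0.0002
f(-0.035, -0.0002) = 3*(-0.035)^2 + 6*(-0.0002)^2 = 0.0037


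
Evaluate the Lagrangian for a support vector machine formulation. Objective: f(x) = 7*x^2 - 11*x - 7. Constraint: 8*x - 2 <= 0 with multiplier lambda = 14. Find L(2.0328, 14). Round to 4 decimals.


Step 1: Evaluate f(x).
f(2.0328) = 7*2.0328^2 - 11*2.0328 - 7 = -0.4349
Step 2: Evaluate g(x).
g(2.0328) = 8*2.0328 - 2 = 14.2624
Step 3: Compute Lagrangian.
L = -0.4349 + 14*14.2624 = 199.2387


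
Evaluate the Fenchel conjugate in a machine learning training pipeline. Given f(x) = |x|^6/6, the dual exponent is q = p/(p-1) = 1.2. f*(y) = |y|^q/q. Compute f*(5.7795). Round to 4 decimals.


The conjugate exponent q satisfies 1/p + 1/q = 1.
p = 6, so q = 6/(6 - 1) = 1.2
|y|^q = 5.7795^1.2 = 8.2086
f*(5.7795) = 8.2086 / 1.2 = 6.8405


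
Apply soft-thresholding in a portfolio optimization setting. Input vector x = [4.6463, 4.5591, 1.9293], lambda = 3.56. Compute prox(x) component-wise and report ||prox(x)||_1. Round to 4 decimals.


Soft-thresholding with lambda = 3.56:
prox(4.6463) = sign(4.6463)*max(|4.6463| - 3.56, 0) = 1.0863
prox(4.5591) = sign(4.5591)*max(|4.5591| - 3.56, 0) = 0.9991
prox(1.9293) = sign(1.9293)*max(|1.9293| - 3.56, 0) = 0.0
prox(x) = [1.0863, 0.9991, 0.0]
||prox(x)||_1 = 1.0863 + 0.9991 + 0.0 = 2.0854


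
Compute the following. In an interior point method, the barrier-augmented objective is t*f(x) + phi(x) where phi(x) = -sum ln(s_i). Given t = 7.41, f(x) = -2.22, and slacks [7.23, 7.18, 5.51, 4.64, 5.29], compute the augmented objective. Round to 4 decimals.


Step 1: Compute log-barrier.
ln values: [1.9782, 1.9713, 1.7066, 1.5347, 1.6658]
phi = -(1.9782 + 1.9713 + 1.7066 + 1.5347 + 1.6658) = -8.8566
Step 2: Compute augmented objective.
t*f(x) = 7.41*-2.22 = -16.4502
Total = -16.4502 - 8.8566 = -25.3068


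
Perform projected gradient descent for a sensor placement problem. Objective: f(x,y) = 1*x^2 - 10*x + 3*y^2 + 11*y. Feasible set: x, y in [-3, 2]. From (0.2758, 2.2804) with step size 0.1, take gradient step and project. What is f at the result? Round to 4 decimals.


Step 1: Compute gradient at (0.2758, 2.2804).
grad_x = 2*1*0.2758 - 10 = -9.4484
grad_y = 2*3*2.2804 + 11 = 24.6824
Step 2: Gradient step.
x_raw = 0.2758 - 0.1*-9.4484 = 1.2206
y_raw = 2.2804 - 0.1*24.6824 = -0.1878
Step 3: Project onto [-3, 2].
x_proj = clip(1.2206) = 1.2206
y_proj = clip(-0.1878) = -0.1878
Step 4: Evaluate f.
f(1.2206, -0.1878) = -12.6768


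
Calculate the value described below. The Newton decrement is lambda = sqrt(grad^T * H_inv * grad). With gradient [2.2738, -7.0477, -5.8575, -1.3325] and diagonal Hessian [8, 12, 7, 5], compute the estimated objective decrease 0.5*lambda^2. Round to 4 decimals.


Step 1: H is diagonal, so H^(-1) * g = [0.2842, -0.5873, -0.8368, -0.2665].
Step 2: g^T H^(-1) g = sum_i g_i^2 / H_ii
  = (2.2738)^2/8 + (-7.0477)^2/12 + (-5.8575)^2/7 + (-1.3325)^2/5
  = 0.6463 + 4.1392 + 4.9015 + 0.3551 = 10.042
Step 3: Objective decrease = 0.5 * g^T H^(-1) g = 5.021


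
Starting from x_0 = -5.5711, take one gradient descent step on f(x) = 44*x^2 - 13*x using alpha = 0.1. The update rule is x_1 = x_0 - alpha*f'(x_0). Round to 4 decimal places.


We compute the gradient at x_0 and apply the update.
f'(x) = 88*x - 13
f'(-5.5711) = 88*-5.5711 - 13 = -503.2568
x_1 = -5.5711 - 0.1*-503.2568 = 44.7546


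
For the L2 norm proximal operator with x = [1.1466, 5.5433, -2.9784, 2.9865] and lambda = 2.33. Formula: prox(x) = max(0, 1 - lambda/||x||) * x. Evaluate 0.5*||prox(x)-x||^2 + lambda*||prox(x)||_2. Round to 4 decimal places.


Step 1: Compute ||x||.
||x|| = 7.0592
Step 2: Compute scaling factor.
scale = max(0, 1 - 2.33/7.0592) = 0.6699
Step 3: prox(x) = [0.7681, 3.7137, -1.9953, 2.0008]
||prox(x)|| = 4.7292
Step 4: Proximal objective.
0.5*||prox-x||^2 = 2.7145
lambda*||prox|| = 11.019
Total = 13.7336


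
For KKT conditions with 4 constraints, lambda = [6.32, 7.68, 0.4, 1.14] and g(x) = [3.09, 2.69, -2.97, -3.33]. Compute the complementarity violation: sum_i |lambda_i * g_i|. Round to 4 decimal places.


KKT complementary slackness check:
lambda_1 * g_1 = 6.32 * 3.09 = 19.5288
lambda_2 * g_2 = 7.68 * 2.69 = 20.6592
lambda_3 * g_3 = 0.4 * -2.97 = -1.188
lambda_4 * g_4 = 1.14 * -3.33 = -3.7962
Total violation = 19.5288 + 20.6592 + 1.188 + 3.7962 = 45.1722


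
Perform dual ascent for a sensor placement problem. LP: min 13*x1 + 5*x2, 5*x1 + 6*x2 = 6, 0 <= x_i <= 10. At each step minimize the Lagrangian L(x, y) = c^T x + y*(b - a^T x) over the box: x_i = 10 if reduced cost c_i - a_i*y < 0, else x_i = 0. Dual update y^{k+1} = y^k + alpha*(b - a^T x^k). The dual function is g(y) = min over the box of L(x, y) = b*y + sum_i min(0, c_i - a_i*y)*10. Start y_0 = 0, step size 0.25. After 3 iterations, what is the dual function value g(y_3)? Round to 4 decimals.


Dual ascent for LP: min 13*x1 + 5*x2, 5*x1 + 6*x2 = 6, 0 <= x_i <= 10
Step 1: y^k = 0.0, reduced costs: (13.0, 5.0)
  x^k = (0.0, 0.0), subgradient = b - a^T x = 6.0
  y^{k+1} = 0.0 + 0.25*6.0 = 1.5
Step 2: y^k = 1.5, reduced costs: (5.5, -4.0)
  x^k = (0.0, 10.0), subgradient = b - a^T x = -54.0
  y^{k+1} = 1.5 + 0.25*-54.0 = -12.0
Step 3: y^k = -12.0, reduced costs: (73.0, 77.0)
  x^k = (0.0, 0.0), subgradient = b - a^T x = 6.0
  y^{k+1} = -12.0 + 0.25*6.0 = -10.5
Dual objective at y_3 = -10.5: reduced costs (65.5, 68.0), box minimizer x = (0.0, 0.0)
g(y_3) = b*y + (c1 - a1*y)*x1 + (c2 - a2*y)*x2 = 6*(-10.5) + 65.5*0.0 + 68.0*0.0 = -63.0 + 0.0 + 0.0 = -63.0


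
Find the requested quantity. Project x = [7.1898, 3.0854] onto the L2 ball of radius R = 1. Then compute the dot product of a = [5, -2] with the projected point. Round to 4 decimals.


Step 1: Compute ||x|| (intermediates to 6 decimals).
||x|| = sqrt(7.1898^2 + 3.0854^2) = 7.823868
Step 2: Project.
Since ||x|| > R, scale = R/||x|| = 1/7.823868 = 0.127814, proj(x) = scale * x
proj(x) = [0.918957, 0.394357]
Step 3: Dot product.
a^T * proj(x) = 5*0.918957 - 2*0.394357 = 3.8061


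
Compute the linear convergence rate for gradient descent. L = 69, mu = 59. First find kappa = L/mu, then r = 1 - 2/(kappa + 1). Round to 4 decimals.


Step 1: Compute the condition number.
kappa = L/mu = 69/59 = 1.1695
Step 2: Compute the convergence rate.
r = 1 - 2/(kappa + 1) = 1 - 2*mu/(L + mu) = (L - mu)/(L + mu) = 10/128 = 0.0781


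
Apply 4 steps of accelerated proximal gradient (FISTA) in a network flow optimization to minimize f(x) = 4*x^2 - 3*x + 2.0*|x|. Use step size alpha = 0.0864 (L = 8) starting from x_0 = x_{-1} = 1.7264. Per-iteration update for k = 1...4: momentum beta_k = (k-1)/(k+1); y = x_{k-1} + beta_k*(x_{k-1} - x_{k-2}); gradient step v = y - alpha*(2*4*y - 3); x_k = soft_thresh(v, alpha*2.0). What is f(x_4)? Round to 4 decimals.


FISTA on f(x) = 4*x^2 - 3*x + 2.0*|x|
L = 8, alpha = 0.0864
Iteration 1: beta = 0.0, y = 1.7264 + 0.0*(1.7264 - 1.7264) = 1.7264
  grad(y) = 10.8112, v = y - alpha*grad = 0.7923
  prox(v) = soft_thresh(0.7923, 0.1728) = 0.6195
Iteration 2: beta = 0.3333, y = 0.6195 + 0.3333*(0.6195 - 1.7264) = 0.2505
  grad(y) = -0.9956, v = y - alpha*grad = 0.3366
  prox(v) = soft_thresh(0.3366, 0.1728) = 0.1638
Iteration 3: beta = 0.5, y = 0.1638 + 0.5*(0.1638 - 0.6195) = -0.0641
  grad(y) = -3.5128, v = y - alpha*grad = 0.2394
  prox(v) = soft_thresh(0.2394, 0.1728) = 0.0666
Iteration 4: beta = 0.6, y = 0.0666 + 0.6*(0.0666 - 0.1638) = 0.0083
  grad(y) = -2.9335, v = y - alpha*grad = 0.2618
  prox(v) = soft_thresh(0.2618, 0.1728) = 0.089
f(x_4) = 4*0.089^2 - 3*0.089 + 2.0*|0.089| = -0.0573


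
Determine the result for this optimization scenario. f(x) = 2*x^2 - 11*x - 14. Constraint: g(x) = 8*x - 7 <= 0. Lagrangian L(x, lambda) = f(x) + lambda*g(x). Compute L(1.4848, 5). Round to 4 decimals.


Step 1: Evaluate f(x).
f(1.4848) = 2*1.4848^2 - 11*1.4848 - 14 = -25.9235
Step 2: Evaluate g(x).
g(1.4848) = 8*1.4848 - 7 = 4.8784
Step 3: Compute Lagrangian.
L = -25.9235 + 5*4.8784 = -1.5315


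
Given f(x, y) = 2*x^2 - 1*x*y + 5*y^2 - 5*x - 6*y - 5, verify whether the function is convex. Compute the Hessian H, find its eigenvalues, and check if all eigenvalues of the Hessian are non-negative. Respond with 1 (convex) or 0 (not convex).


The Hessian of f(x,y) = 2*x^2 - 1*x*y + 5*y^2 - 5*x - 6*y - 5 is:
H = [[4, -1], [-1, 10]]
Trace = 4 + 10 = 14
Determinant = 4*10 - (-1)^2 = 39
Discriminant = (14)^2 - 4*39 = 40.0
Eigenvalues: lambda_1 = 3.8377, lambda_2 = 10.1623
The function is convex.

1


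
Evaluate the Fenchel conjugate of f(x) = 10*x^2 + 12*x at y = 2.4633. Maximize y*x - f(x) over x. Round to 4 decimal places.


f*(y) = sup_x {y*x - a*x^2 - b*x} = sup_x {(y-b)*x - a*x^2}
FOC: (y - b) - 2a*x = 0 => x* = (y - b)/(2a)
x* = (2.4633 - 12)/(2*10) = -0.4768
f*(2.4633) = (y-b)^2/(4a) = (2.4633 - 12)^2/(4*10)
= 90.9486/40 = 2.2737


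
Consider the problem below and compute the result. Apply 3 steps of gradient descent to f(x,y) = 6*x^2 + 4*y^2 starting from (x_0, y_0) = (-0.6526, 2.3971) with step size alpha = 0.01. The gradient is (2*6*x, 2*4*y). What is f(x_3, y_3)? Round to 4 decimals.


Gradient descent on f(x,y) = 6*x^2 + 4*y^2.
Starting point: (-0.6526, 2.3971), alpha = 0.01
Step 1: grad_x = 2*6*-0.6526 = -7.8312, grad_y = 2*4*2.3971 = 19.1768
  x_1 = -0.6526 - 0.01*-7.8312 = -0.5743
  y_1 = 2.3971 - 0.01*19.1768 = 2.2053
Step 2: grad_x = 2*6*-0.5743 = -6.8915, grad_y = 2*4*2.2053 = 17.6427
  x_2 = -0.5743 - 0.01*-6.8915 = -0.5054
  y_2 = 2.2053 - 0.01*17.6427 = 2.0289
Step 3: grad_x = 2*6*-0.5054 = -6.0645, grad_y = 2*4*2.0289 = 16.2312
  x_3 = -0.5054 - 0.01*-6.0645 = -0.4447
  y_3 = 2.0289 - 0.01*16.2312 = 1.8666
f(-0.4447, 1.8666) = 6*(-0.4447)^2 + 4*1.8666^2 = 15.1234


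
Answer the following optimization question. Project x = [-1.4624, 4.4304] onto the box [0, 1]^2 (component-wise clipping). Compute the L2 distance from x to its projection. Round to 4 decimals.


Project each component onto [0, 1].
clip(-1.4624) = 0.0, clip(4.4304) = 1.0
Projection = [0.0, 1.0]
Squared diffs: [2.1386, 11.7676]
Distance = sqrt(13.9062) = 3.7291


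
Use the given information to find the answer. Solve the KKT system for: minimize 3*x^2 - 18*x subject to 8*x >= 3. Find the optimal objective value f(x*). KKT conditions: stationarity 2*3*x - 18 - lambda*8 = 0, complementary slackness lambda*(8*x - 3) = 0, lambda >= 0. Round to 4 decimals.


Step 1: Try lambda = 0 (constraint inactive).
Stationarity: 2*3*x - 18 = 0
x* = 18/(2*3) = 3.0
Check constraint: 8*3.0 = 24.0 >= 3 -- satisfied.
Step 2: Compute optimal value.
f(x*) = 3*3.0^2 - 18*3.0 = -27.0


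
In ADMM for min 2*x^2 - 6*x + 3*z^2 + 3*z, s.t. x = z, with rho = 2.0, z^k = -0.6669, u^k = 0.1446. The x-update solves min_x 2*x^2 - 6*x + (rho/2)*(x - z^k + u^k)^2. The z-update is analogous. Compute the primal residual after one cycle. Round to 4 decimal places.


ADMM iteration with rho = 2.0, z^k = -0.6669, u^k = 0.1446
Step 1: x-update.
Minimize 2*x^2 - 6*x + (2.0/2)*(x + 0.6669 + 0.1446)^2
FOC: (2*2 + 2.0)*x = 6 + 2.0*(-0.6669 - 0.1446)
x^{k+1} = 0.7295
Step 2: z-update.
Minimize 3*z^2 + 3*z + (2.0/2)*(0.7295 - z + 0.1446)^2
FOC: (2*3 + 2.0)*z = -3 + 2.0*(0.7295 + 0.1446)
z^{k+1} = -0.1565
Step 3: u-update.
u^{k+1} = 0.1446 + 0.7295 + 0.1565 = 1.0306
Step 4: Primal residual = |0.7295 + 0.1565| = 0.886


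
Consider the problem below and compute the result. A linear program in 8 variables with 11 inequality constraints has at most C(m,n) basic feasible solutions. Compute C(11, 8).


Each vertex corresponds to some choice of n active constraints out of m, so the number of vertices is at most C(m, n) = m! / (n!(m-n)!).
m = 11, n = 8
Numerator: 11 * 10 * 9 * 8 * 7 * 6 * 5 * 4
Denominator: 8! = 40320
C(11, 8) = 165


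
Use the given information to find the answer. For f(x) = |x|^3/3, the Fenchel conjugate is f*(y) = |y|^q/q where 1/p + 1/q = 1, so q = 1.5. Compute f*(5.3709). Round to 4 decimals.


The conjugate exponent q satisfies 1/p + 1/q = 1.
p = 3, so q = 3/(3 - 1) = 1.5
|y|^q = 5.3709^1.5 = 12.4472
f*(5.3709) = 12.4472 / 1.5 = 8.2981


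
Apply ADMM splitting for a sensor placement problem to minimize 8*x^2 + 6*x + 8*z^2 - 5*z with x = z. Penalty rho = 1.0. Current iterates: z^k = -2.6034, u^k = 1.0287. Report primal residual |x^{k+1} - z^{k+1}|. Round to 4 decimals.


ADMM iteration with rho = 1.0, z^k = -2.6034, u^k = 1.0287
Step 1: x-update.
Minimize 8*x^2 + 6*x + (1.0/2)*(x + 2.6034 + 1.0287)^2
FOC: (2*8 + 1.0)*x = -6 + 1.0*(-2.6034 - 1.0287)
x^{k+1} = -0.5666
Step 2: z-update.
Minimize 8*z^2 - 5*z + (1.0/2)*(-0.5666 - z + 1.0287)^2
FOC: (2*8 + 1.0)*z = 5 + 1.0*(-0.5666 + 1.0287)
z^{k+1} = 0.3213
Step 3: u-update.
u^{k+1} = 1.0287 - 0.5666 - 0.3213 = 0.1408
Step 4: Primal residual = |-0.5666 - 0.3213| = 0.8879


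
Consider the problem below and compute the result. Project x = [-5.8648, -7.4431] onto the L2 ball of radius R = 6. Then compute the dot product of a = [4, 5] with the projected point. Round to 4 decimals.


Step 1: Compute ||x|| (intermediates to 6 decimals).
||x|| = sqrt((-5.8648)^2 + (-7.4431)^2) = 9.476055
Step 2: Project.
Since ||x|| > R, scale = R/||x|| = 6/9.476055 = 0.633175, proj(x) = scale * x
proj(x) = [-3.713445, -4.712785]
Step 3: Dot product.
a^T * proj(x) = 4*(-3.713445) + 5*(-4.712785) = -38.4177


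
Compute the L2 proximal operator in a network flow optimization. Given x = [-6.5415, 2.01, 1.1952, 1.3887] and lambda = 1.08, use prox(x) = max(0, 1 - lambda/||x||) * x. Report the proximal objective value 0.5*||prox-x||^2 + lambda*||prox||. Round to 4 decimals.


Step 1: Compute ||x||.
||x|| = 7.0844
Step 2: Compute scaling factor.
scale = max(0, 1 - 1.08/7.0844) = 0.8476
Step 3: prox(x) = [-5.5443, 1.7036, 1.013, 1.177]
||prox(x)|| = 6.0044
Step 4: Proximal objective.
0.5*||prox-x||^2 = 0.5832
lambda*||prox|| = 6.4848
Total = 7.0679


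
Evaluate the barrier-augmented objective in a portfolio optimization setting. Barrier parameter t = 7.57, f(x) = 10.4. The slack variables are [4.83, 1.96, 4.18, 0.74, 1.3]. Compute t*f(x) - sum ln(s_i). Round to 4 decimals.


Step 1: Compute log-barrier.
ln values: [1.5748, 0.6729, 1.4303, -0.3011, 0.2624]
phi = -(1.5748 + 0.6729 + 1.4303 - 0.3011 + 0.2624) = -3.6394
Step 2: Compute augmented objective.
t*f(x) = 7.57*10.4 = 78.728
Total = 78.728 - 3.6394 = 75.0886


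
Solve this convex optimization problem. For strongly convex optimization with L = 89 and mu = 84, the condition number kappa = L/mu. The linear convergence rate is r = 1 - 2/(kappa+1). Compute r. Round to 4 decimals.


Step 1: Compute the condition number.
kappa = L/mu = 89/84 = 1.0595
Step 2: Compute the convergence rate.
r = 1 - 2/(kappa + 1) = 1 - 2*mu/(L + mu) = (L - mu)/(L + mu) = 5/173 = 0.0289


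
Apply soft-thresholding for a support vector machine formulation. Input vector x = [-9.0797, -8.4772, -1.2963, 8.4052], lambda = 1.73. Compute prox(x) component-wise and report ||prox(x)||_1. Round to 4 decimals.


Soft-thresholding with lambda = 1.73:
prox(-9.0797) = sign(-9.0797)*max(|-9.0797| - 1.73, 0) = -7.3497
prox(-8.4772) = sign(-8.4772)*max(|-8.4772| - 1.73, 0) = -6.7472
prox(-1.2963) = sign(-1.2963)*max(|-1.2963| - 1.73, 0) = 0.0
prox(8.4052) = sign(8.4052)*max(|8.4052| - 1.73, 0) = 6.6752
prox(x) = [-7.3497, -6.7472, 0.0, 6.6752]
||prox(x)||_1 = 7.3497 + 6.7472 + 0.0 + 6.6752 = 20.7721


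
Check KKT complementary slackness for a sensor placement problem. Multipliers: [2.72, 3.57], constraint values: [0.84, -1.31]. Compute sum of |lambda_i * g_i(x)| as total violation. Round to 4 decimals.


KKT complementary slackness check:
lambda_1 * g_1 = 2.72 * 0.84 = 2.2848
lambda_2 * g_2 = 3.57 * -1.31 = -4.6767
Total violation = 2.2848 + 4.6767 = 6.9615


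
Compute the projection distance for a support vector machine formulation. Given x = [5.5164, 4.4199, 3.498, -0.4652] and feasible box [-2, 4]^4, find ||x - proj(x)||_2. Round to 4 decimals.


Project each component onto [-2, 4].
clip(5.5164) = 4.0, clip(4.4199) = 4.0, clip(3.498) = 3.498, clip(-0.4652) = -0.4652
Projection = [4.0, 4.0, 3.498, -0.4652]
Squared diffs: [2.2995, 0.1763, 0.0, 0.0]
Distance = sqrt(2.4758) = 1.5735


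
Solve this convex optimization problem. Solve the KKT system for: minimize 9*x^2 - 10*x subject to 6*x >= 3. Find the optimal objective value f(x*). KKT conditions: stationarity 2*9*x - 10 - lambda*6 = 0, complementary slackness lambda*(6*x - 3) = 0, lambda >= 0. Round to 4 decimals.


Step 1: Try lambda = 0 (constraint inactive).
Stationarity: 2*9*x - 10 = 0
x* = 10/(2*9) = 5/9 = 0.5556 (rounded; the exact value 5/9 is used below)
Check constraint: 6*0.5556 = 3.3336 >= 3 -- satisfied.
Step 2: Compute optimal value.
f(x*) = 9*(5/9)^2 - 10*(5/9) = -2.7778


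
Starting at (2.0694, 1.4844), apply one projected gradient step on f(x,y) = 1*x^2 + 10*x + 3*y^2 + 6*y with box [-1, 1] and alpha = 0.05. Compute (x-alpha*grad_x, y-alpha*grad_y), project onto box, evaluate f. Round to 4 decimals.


Step 1: Compute gradient at (2.0694, 1.4844).
grad_x = 2*1*2.0694 + 10 = 14.1388
grad_y = 2*3*1.4844 + 6 = 14.9064
Step 2: Gradient step.
x_raw = 2.0694 - 0.05*14.1388 = 1.3625
y_raw = 1.4844 - 0.05*14.9064 = 0.7391
Step 3: Project onto [-1, 1].
x_proj = clip(1.3625) = 1.0
y_proj = clip(0.7391) = 0.7391
Step 4: Evaluate f.
f(1.0, 0.7391) = 17.0732


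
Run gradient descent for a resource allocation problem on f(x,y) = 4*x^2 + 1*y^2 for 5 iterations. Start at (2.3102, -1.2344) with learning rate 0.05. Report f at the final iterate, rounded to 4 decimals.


Gradient descent on f(x,y) = 4*x^2 + 1*y^2.
Starting point: (2.3102, -1.2344), alpha = 0.05
Step 1: grad_x = 2*4*2.3102 = 18.4816, grad_y = 2*1*-1.2344 = -2.4688
  x_1 = 2.3102 - 0.05*18.4816 = 1.3861
  y_1 = -1.2344 - 0.05*-2.4688 = -1.111
Step 2: grad_x = 2*4*1.3861 = 11.089, grad_y = 2*1*-1.111 = -2.2219
  x_2 = 1.3861 - 0.05*11.089 = 0.8317
  y_2 = -1.111 - 0.05*-2.2219 = -0.9999
Step 3: grad_x = 2*4*0.8317 = 6.6534, grad_y = 2*1*-0.9999 = -1.9997
  x_3 = 0.8317 - 0.05*6.6534 = 0.499
  y_3 = -0.9999 - 0.05*-1.9997 = -0.8999
Step 4: grad_x = 2*4*0.499 = 3.992, grad_y = 2*1*-0.8999 = -1.7998
  x_4 = 0.499 - 0.05*3.992 = 0.2994
  y_4 = -0.8999 - 0.05*-1.7998 = -0.8099
Step 5: grad_x = 2*4*0.2994 = 2.3952, grad_y = 2*1*-0.8099 = -1.6198
  x_5 = 0.2994 - 0.05*2.3952 = 0.1796
  y_5 = -0.8099 - 0.05*-1.6198 = -0.7289
f(0.1796, -0.7289) = 4*0.1796^2 + 1*(-0.7289)^2 = 0.6604


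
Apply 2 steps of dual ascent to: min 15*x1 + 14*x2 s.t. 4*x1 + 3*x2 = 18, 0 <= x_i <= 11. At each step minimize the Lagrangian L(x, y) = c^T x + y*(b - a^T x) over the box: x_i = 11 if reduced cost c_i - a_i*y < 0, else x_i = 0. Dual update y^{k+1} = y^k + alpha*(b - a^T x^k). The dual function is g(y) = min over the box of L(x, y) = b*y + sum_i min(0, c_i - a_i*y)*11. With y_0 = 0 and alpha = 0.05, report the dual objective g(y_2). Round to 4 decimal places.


Dual ascent for LP: min 15*x1 + 14*x2, 4*x1 + 3*x2 = 18, 0 <= x_i <= 11
Step 1: y^k = 0.0, reduced costs: (15.0, 14.0)
  x^k = (0.0, 0.0), subgradient = b - a^T x = 18.0
  y^{k+1} = 0.0 + 0.05*18.0 = 0.9
Step 2: y^k = 0.9, reduced costs: (11.4, 11.3)
  x^k = (0.0, 0.0), subgradient = b - a^T x = 18.0
  y^{k+1} = 0.9 + 0.05*18.0 = 1.8
Dual objective at y_2 = 1.8: reduced costs (7.8, 8.6), box minimizer x = (0.0, 0.0)
g(y_2) = b*y + (c1 - a1*y)*x1 + (c2 - a2*y)*x2 = 18*1.8 + 7.8*0.0 + 8.6*0.0 = 32.4 + 0.0 + 0.0 = 32.4


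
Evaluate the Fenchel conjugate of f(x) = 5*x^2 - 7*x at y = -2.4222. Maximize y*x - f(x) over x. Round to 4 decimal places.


f*(y) = sup_x {y*x - a*x^2 - b*x} = sup_x {(y-b)*x - a*x^2}
FOC: (y - b) - 2a*x = 0 => x* = (y - b)/(2a)
x* = (-2.4222 + 7)/(2*5) = 0.4578
f*(-2.4222) = (y-b)^2/(4a) = (-2.4222 + 7)^2/(4*5)
= 20.9563/20 = 1.0478


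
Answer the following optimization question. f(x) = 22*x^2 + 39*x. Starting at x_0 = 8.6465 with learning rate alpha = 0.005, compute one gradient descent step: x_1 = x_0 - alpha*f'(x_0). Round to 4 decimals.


We compute the gradient at x_0 and apply the update.
f'(x) = 44*x + 39
f'(8.6465) = 44*8.6465 + 39 = 419.446
x_1 = 8.6465 - 0.005*419.446 = 6.5493


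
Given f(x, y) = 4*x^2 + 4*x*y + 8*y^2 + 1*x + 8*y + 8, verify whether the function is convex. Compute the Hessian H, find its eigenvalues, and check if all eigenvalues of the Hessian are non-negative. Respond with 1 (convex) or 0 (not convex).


The Hessian of f(x,y) = 4*x^2 + 4*x*y + 8*y^2 + 1*x + 8*y + 8 is:
H = [[8, 4], [4, 16]]
Trace = 8 + 16 = 24
Determinant = 8*16 - (4)^2 = 112
Discriminant = (24)^2 - 4*112 = 128.0
Eigenvalues: lambda_1 = 6.3431, lambda_2 = 17.6569
The function is convex.

1


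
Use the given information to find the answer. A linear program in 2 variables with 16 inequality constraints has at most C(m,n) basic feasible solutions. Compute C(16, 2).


Each vertex corresponds to some choice of n active constraints out of m, so the number of vertices is at most C(m, n) = m! / (n!(m-n)!).
m = 16, n = 2
Numerator: 16 * 15
Denominator: 2! = 2
C(16, 2) = 120


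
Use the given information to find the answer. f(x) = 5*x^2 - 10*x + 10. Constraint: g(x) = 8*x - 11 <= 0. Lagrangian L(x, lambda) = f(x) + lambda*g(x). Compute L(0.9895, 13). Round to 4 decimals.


Step 1: Evaluate f(x).
f(0.9895) = 5*0.9895^2 - 10*0.9895 + 10 = 5.0006
Step 2: Evaluate g(x).
g(0.9895) = 8*0.9895 - 11 = -3.084
Step 3: Compute Lagrangian.
L = 5.0006 + 13*-3.084 = -35.0914


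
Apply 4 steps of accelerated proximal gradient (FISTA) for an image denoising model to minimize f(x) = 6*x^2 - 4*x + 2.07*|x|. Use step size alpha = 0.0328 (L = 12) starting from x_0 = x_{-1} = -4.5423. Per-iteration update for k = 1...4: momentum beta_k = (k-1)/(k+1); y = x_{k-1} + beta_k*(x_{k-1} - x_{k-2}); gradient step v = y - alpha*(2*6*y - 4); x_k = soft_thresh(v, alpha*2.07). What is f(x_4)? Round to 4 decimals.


FISTA on f(x) = 6*x^2 - 4*x + 2.07*|x|
L = 12, alpha = 0.0328
Iteration 1: beta = 0.0, y = -4.5423 + 0.0*(-4.5423 + 4.5423) = -4.5423
  grad(y) = -58.5076, v = y - alpha*grad = -2.6233
  prox(v) = soft_thresh(-2.6233, 0.0679) = -2.5554
Iteration 2: beta = 0.3333, y = -2.5554 + 0.3333*(-2.5554 + 4.5423) = -1.893
  grad(y) = -26.7165, v = y - alpha*grad = -1.0167
  prox(v) = soft_thresh(-1.0167, 0.0679) = -0.9488
Iteration 3: beta = 0.5, y = -0.9488 + 0.5*(-0.9488 + 2.5554) = -0.1456
  grad(y) = -5.747, v = y - alpha*grad = 0.0429
  prox(v) = soft_thresh(0.0429, 0.0679) = 0.0
Iteration 4: beta = 0.6, y = 0.0 + 0.6*(0.0 + 0.9488) = 0.5693
  grad(y) = 2.8317, v = y - alpha*grad = 0.4764
  prox(v) = soft_thresh(0.4764, 0.0679) = 0.4085
f(x_4) = 6*0.4085^2 - 4*0.4085 + 2.07*|0.4085| = 0.2129


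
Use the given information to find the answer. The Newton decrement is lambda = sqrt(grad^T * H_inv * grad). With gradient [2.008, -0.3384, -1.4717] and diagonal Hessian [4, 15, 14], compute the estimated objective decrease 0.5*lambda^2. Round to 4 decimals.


Step 1: H is diagonal, so H^(-1) * g = [0.502, -0.0226, -0.1051].
Step 2: g^T H^(-1) g = sum_i g_i^2 / H_ii
  = (2.008)^2/4 + (-0.3384)^2/15 + (-1.4717)^2/14
  = 1.008 + 0.0076 + 0.1547 = 1.1704
Step 3: Objective decrease = 0.5 * g^T H^(-1) g = 0.5852


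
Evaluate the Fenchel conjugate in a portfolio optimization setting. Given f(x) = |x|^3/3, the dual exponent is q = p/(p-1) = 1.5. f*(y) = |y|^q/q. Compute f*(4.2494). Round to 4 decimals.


The conjugate exponent q satisfies 1/p + 1/q = 1.
p = 3, so q = 3/(3 - 1) = 1.5
|y|^q = 4.2494^1.5 = 8.7597
f*(4.2494) = 8.7597 / 1.5 = 5.8398


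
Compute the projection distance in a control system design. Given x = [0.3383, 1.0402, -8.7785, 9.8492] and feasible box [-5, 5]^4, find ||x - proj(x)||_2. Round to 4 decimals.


Project each component onto [-5, 5].
clip(0.3383) = 0.3383, clip(1.0402) = 1.0402, clip(-8.7785) = -5.0, clip(9.8492) = 5.0
Projection = [0.3383, 1.0402, -5.0, 5.0]
Squared diffs: [0.0, 0.0, 14.2771, 23.5147]
Distance = sqrt(37.7918) = 6.1475


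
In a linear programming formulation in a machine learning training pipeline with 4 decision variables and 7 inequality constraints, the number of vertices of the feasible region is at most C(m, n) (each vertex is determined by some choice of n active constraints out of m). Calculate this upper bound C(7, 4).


Each vertex corresponds to some choice of n active constraints out of m, so the number of vertices is at most C(m, n) = m! / (n!(m-n)!).
m = 7, n = 4
Numerator: 7 * 6 * 5 * 4
Denominator: 4! = 24
C(7, 4) = 35


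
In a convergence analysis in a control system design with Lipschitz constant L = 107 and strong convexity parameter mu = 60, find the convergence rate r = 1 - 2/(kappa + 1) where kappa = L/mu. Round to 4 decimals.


Step 1: Compute the condition number.
kappa = L/mu = 107/60 = 1.7833
Step 2: Compute the convergence rate.
r = 1 - 2/(kappa + 1) = 1 - 2*mu/(L + mu) = (L - mu)/(L + mu) = 47/167 = 0.2814


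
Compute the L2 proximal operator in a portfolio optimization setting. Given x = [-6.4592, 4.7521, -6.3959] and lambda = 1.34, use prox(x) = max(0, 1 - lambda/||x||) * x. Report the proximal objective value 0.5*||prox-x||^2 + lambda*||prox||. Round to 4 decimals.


Step 1: Compute ||x||.
||x|| = 10.2573
Step 2: Compute scaling factor.
scale = max(0, 1 - 1.34/10.2573) = 0.8694
Step 3: prox(x) = [-5.6154, 4.1313, -5.5603]
||prox(x)|| = 8.9173
Step 4: Proximal objective.
0.5*||prox-x||^2 = 0.8978
lambda*||prox|| = 11.9492
Total = 12.8469


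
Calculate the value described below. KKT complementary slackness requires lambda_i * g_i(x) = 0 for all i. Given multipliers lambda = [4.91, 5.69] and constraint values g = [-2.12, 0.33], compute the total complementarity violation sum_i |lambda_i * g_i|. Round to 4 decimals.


KKT complementary slackness check:
lambda_1 * g_1 = 4.91 * -2.12 = -10.4092
lambda_2 * g_2 = 5.69 * 0.33 = 1.8777
Total violation = 10.4092 + 1.8777 = 12.2869


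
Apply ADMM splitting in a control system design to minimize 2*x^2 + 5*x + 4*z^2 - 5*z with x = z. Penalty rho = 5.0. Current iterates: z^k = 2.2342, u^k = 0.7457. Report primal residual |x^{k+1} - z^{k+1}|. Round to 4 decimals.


ADMM iteration with rho = 5.0, z^k = 2.2342, u^k = 0.7457
Step 1: x-update.
Minimize 2*x^2 + 5*x + (5.0/2)*(x - 2.2342 + 0.7457)^2
FOC: (2*2 + 5.0)*x = -5 + 5.0*(2.2342 - 0.7457)
x^{k+1} = 0.2714
Step 2: z-update.
Minimize 4*z^2 - 5*z + (5.0/2)*(0.2714 - z + 0.7457)^2
FOC: (2*4 + 5.0)*z = 5 + 5.0*(0.2714 + 0.7457)
z^{k+1} = 0.7758
Step 3: u-update.
u^{k+1} = 0.7457 + 0.2714 - 0.7758 = 0.2413
Step 4: Primal residual = |0.2714 - 0.7758| = 0.5044


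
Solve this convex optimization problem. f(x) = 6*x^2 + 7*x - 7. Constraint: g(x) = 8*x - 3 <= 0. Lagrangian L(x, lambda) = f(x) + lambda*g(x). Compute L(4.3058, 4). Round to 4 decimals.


Step 1: Evaluate f(x).
f(4.3058) = 6*4.3058^2 + 7*4.3058 - 7 = 134.3801
Step 2: Evaluate g(x).
g(4.3058) = 8*4.3058 - 3 = 31.4464
Step 3: Compute Lagrangian.
L = 134.3801 + 4*31.4464 = 260.1657


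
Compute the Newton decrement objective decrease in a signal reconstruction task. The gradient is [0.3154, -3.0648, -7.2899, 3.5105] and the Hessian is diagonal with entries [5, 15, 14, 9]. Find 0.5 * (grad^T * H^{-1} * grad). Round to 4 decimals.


Step 1: H is diagonal, so H^(-1) * g = [0.0631, -0.2043, -0.5207, 0.3901].
Step 2: g^T H^(-1) g = sum_i g_i^2 / H_ii
  = (0.3154)^2/5 + (-3.0648)^2/15 + (-7.2899)^2/14 + (3.5105)^2/9
  = 0.0199 + 0.6262 + 3.7959 + 1.3693 = 5.8113
Step 3: Objective decrease = 0.5 * g^T H^(-1) g = 2.9056


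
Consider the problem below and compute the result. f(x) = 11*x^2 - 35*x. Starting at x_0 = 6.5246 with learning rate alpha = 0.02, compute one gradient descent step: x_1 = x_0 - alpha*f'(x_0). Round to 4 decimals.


We compute the gradient at x_0 and apply the update.
f'(x) = 22*x - 35
f'(6.5246) = 22*6.5246 - 35 = 108.5412
x_1 = 6.5246 - 0.02*108.5412 = 4.3538


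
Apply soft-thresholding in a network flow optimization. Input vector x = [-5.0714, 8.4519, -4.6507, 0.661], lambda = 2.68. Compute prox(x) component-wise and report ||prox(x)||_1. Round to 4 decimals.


Soft-thresholding with lambda = 2.68:
prox(-5.0714) = sign(-5.0714)*max(|-5.0714| - 2.68, 0) = -2.3914
prox(8.4519) = sign(8.4519)*max(|8.4519| - 2.68, 0) = 5.7719
prox(-4.6507) = sign(-4.6507)*max(|-4.6507| - 2.68, 0) = -1.9707
prox(0.661) = sign(0.661)*max(|0.661| - 2.68, 0) = 0.0
prox(x) = [-2.3914, 5.7719, -1.9707, 0.0]
||prox(x)||_1 = 2.3914 + 5.7719 + 1.9707 + 0.0 = 10.134


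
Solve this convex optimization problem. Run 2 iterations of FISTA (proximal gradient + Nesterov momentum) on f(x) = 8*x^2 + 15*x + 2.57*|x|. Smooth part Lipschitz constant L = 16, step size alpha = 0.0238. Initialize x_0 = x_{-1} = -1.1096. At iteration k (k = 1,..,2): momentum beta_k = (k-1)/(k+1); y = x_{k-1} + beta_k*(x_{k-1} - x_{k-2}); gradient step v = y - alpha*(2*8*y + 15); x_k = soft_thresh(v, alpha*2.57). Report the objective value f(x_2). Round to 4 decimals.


FISTA on f(x) = 8*x^2 + 15*x + 2.57*|x|
L = 16, alpha = 0.0238
Iteration 1: beta = 0.0, y = -1.1096 + 0.0*(-1.1096 + 1.1096) = -1.1096
  grad(y) = -2.7536, v = y - alpha*grad = -1.0441
  prox(v) = soft_thresh(-1.0441, 0.0612) = -0.9829
Iteration 2: beta = 0.3333, y = -0.9829 + 0.3333*(-0.9829 + 1.1096) = -0.9407
  grad(y) = -0.0506, v = y - alpha*grad = -0.9395
  prox(v) = soft_thresh(-0.9395, 0.0612) = -0.8783
f(x_2) = 8*(-0.8783)^2 + 15*(-0.8783) + 2.57*|-0.8783| = -4.746


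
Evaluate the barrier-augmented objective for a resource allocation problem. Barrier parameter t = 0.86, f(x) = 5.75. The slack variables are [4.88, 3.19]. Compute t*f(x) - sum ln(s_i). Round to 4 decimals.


Step 1: Compute log-barrier.
ln values: [1.5851, 1.16]
phi = -(1.5851 + 1.16) = -2.7452
Step 2: Compute augmented objective.
t*f(x) = 0.86*5.75 = 4.945
Total = 4.945 - 2.7452 = 2.1998


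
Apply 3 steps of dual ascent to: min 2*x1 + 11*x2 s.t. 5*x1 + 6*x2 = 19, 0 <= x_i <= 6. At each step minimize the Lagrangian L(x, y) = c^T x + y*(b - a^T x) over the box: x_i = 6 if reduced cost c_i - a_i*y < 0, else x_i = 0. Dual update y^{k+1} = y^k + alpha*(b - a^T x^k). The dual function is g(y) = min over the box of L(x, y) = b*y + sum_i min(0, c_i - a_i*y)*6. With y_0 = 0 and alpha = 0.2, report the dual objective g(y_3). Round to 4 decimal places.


Dual ascent for LP: min 2*x1 + 11*x2, 5*x1 + 6*x2 = 19, 0 <= x_i <= 6
Step 1: y^k = 0.0, reduced costs: (2.0, 11.0)
  x^k = (0.0, 0.0), subgradient = b - a^T x = 19.0
  y^{k+1} = 0.0 + 0.2*19.0 = 3.8
Step 2: y^k = 3.8, reduced costs: (-17.0, -11.8)
  x^k = (6.0, 6.0), subgradient = b - a^T x = -47.0
  y^{k+1} = 3.8 + 0.2*-47.0 = -5.6
Step 3: y^k = -5.6, reduced costs: (30.0, 44.6)
  x^k = (0.0, 0.0), subgradient = b - a^T x = 19.0
  y^{k+1} = -5.6 + 0.2*19.0 = -1.8
Dual objective at y_3 = -1.8: reduced costs (11.0, 21.8), box minimizer x = (0.0, 0.0)
g(y_3) = b*y + (c1 - a1*y)*x1 + (c2 - a2*y)*x2 = 19*(-1.8) + 11.0*0.0 + 21.8*0.0 = -34.2 + 0.0 + 0.0 = -34.2


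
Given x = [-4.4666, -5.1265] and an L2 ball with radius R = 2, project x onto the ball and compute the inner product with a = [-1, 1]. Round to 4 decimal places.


Step 1: Compute ||x|| (intermediates to 6 decimals).
||x|| = sqrt((-4.4666)^2 + (-5.1265)^2) = 6.799376
Step 2: Project.
Since ||x|| > R, scale = R/||x|| = 2/6.799376 = 0.294145, proj(x) = scale * x
proj(x) = [-1.313828, -1.507934]
Step 3: Dot product.
a^T * proj(x) = -1*(-1.313828) + 1*(-1.507934) = -0.1941


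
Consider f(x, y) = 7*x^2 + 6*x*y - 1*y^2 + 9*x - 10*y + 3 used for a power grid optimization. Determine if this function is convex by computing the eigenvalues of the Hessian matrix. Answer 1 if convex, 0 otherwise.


The Hessian of f(x,y) = 7*x^2 + 6*x*y - 1*y^2 + 9*x - 10*y + 3 is:
H = [[14, 6], [6, -2]]
Trace = 14 - 2 = 12
Determinant = 14*-2 - (6)^2 = -64
Discriminant = (12)^2 - 4*-64 = 400.0
Eigenvalues: lambda_1 = -4.0, lambda_2 = 16.0
The function is not convex.

0


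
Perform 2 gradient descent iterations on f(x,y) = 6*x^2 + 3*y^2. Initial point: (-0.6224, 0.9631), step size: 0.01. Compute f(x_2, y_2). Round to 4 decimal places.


Gradient descent on f(x,y) = 6*x^2 + 3*y^2.
Starting point: (-0.6224, 0.9631), alpha = 0.01
Step 1: grad_x = 2*6*-0.6224 = -7.4688, grad_y = 2*3*0.9631 = 5.7786
  x_1 = -0.6224 - 0.01*-7.4688 = -0.5477
  y_1 = 0.9631 - 0.01*5.7786 = 0.9053
Step 2: grad_x = 2*6*-0.5477 = -6.5725, grad_y = 2*3*0.9053 = 5.4319
  x_2 = -0.5477 - 0.01*-6.5725 = -0.482
  y_2 = 0.9053 - 0.01*5.4319 = 0.851
f(-0.482, 0.851) = 6*(-0.482)^2 + 3*0.851^2 = 3.5664


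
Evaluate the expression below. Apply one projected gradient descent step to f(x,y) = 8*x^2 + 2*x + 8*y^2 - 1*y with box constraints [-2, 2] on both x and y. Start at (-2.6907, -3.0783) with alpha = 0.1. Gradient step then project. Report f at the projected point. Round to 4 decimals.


Step 1: Compute gradient at (-2.6907, -3.0783).
grad_x = 2*8*-2.6907 + 2 = -41.0512
grad_y = 2*8*-3.0783 - 1 = -50.2528
Step 2: Gradient step.
x_raw = -2.6907 - 0.1*-41.0512 = 1.4144
y_raw = -3.0783 - 0.1*-50.2528 = 1.947
Step 3: Project onto [-2, 2].
x_proj = clip(1.4144) = 1.4144
y_proj = clip(1.947) = 1.947
Step 4: Evaluate f.
f(1.4144, 1.947) = 47.2124


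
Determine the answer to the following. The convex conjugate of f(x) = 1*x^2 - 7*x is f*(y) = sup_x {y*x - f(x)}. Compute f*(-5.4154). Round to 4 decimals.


f*(y) = sup_x {y*x - a*x^2 - b*x} = sup_x {(y-b)*x - a*x^2}
FOC: (y - b) - 2a*x = 0 => x* = (y - b)/(2a)
x* = (-5.4154 + 7)/(2*1) = 0.7923
f*(-5.4154) = (y-b)^2/(4a) = (-5.4154 + 7)^2/(4*1)
= 2.511/4 = 0.6277


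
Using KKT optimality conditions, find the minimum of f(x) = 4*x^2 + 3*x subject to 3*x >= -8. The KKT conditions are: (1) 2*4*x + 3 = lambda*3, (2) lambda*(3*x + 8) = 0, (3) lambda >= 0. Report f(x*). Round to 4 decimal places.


Step 1: Try lambda = 0 (constraint inactive).
Stationarity: 2*4*x + 3 = 0
x* = -3/(2*4) = -0.375
Check constraint: 3*-0.375 = -1.125 >= -8 -- satisfied.
Step 2: Compute optimal value.
f(x*) = 4*(-0.375)^2 + 3*(-0.375) = -0.5625


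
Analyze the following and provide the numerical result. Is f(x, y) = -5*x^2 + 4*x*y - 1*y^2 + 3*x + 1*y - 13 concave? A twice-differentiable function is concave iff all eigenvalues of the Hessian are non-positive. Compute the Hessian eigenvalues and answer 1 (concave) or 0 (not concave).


The Hessian of f(x,y) = -5*x^2 + 4*x*y - 1*y^2 + 3*x + 1*y - 13 is:
H = [[-10, 4], [4, -2]]
Trace = -10 - 2 = -12
Determinant = -10*-2 - (4)^2 = 4
Discriminant = (-12)^2 - 4*4 = 128.0
Eigenvalues: lambda_1 = -11.6569, lambda_2 = -0.3431
The function is concave.

1


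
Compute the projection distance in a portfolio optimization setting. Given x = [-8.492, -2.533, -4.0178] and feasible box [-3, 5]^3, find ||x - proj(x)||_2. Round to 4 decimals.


Project each component onto [-3, 5].
clip(-8.492) = -3.0, clip(-2.533) = -2.533, clip(-4.0178) = -3.0
Projection = [-3.0, -2.533, -3.0]
Squared diffs: [30.1621, 0.0, 1.0359]
Distance = sqrt(31.198) = 5.5855


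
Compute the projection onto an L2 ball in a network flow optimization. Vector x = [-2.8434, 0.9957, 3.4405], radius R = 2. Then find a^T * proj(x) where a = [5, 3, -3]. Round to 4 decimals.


Step 1: Compute ||x|| (intermediates to 6 decimals).
||x|| = sqrt((-2.8434)^2 + 0.9957^2 + 3.4405^2) = 4.573115
Step 2: Project.
Since ||x|| > R, scale = R/||x|| = 2/4.573115 = 0.437339, proj(x) = scale * x
proj(x) = [-1.24353, 0.435458, 1.504665]
Step 3: Dot product.
a^T * proj(x) = 5*(-1.24353) + 3*0.435458 - 3*1.504665 = -9.4253


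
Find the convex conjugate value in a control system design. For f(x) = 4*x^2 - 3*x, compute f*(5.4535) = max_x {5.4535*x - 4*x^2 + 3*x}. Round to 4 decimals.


f*(y) = sup_x {y*x - a*x^2 - b*x} = sup_x {(y-b)*x - a*x^2}
FOC: (y - b) - 2a*x = 0 => x* = (y - b)/(2a)
x* = (5.4535 + 3)/(2*4) = 1.0567
f*(5.4535) = (y-b)^2/(4a) = (5.4535 + 3)^2/(4*4)
= 71.4617/16 = 4.4664
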